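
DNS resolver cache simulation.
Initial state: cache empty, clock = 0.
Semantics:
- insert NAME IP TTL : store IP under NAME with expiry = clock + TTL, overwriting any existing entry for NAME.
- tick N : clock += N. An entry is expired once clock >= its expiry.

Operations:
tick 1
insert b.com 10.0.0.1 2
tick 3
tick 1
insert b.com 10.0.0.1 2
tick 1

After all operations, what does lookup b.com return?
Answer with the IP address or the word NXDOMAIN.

Op 1: tick 1 -> clock=1.
Op 2: insert b.com -> 10.0.0.1 (expiry=1+2=3). clock=1
Op 3: tick 3 -> clock=4. purged={b.com}
Op 4: tick 1 -> clock=5.
Op 5: insert b.com -> 10.0.0.1 (expiry=5+2=7). clock=5
Op 6: tick 1 -> clock=6.
lookup b.com: present, ip=10.0.0.1 expiry=7 > clock=6

Answer: 10.0.0.1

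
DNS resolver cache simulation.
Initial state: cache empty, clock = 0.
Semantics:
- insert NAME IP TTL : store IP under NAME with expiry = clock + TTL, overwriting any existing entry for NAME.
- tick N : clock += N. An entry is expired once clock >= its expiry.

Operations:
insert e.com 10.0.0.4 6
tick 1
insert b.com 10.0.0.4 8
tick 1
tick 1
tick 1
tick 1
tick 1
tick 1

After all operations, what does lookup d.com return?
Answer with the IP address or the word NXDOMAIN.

Op 1: insert e.com -> 10.0.0.4 (expiry=0+6=6). clock=0
Op 2: tick 1 -> clock=1.
Op 3: insert b.com -> 10.0.0.4 (expiry=1+8=9). clock=1
Op 4: tick 1 -> clock=2.
Op 5: tick 1 -> clock=3.
Op 6: tick 1 -> clock=4.
Op 7: tick 1 -> clock=5.
Op 8: tick 1 -> clock=6. purged={e.com}
Op 9: tick 1 -> clock=7.
lookup d.com: not in cache (expired or never inserted)

Answer: NXDOMAIN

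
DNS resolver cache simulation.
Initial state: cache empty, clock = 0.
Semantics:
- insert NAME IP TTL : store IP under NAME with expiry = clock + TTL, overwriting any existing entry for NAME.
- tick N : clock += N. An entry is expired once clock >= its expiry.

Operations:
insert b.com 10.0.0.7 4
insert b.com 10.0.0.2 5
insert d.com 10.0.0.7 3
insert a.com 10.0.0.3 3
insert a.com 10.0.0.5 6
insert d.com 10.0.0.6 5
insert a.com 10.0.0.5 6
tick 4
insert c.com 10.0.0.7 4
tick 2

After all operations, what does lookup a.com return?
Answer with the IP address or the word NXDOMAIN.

Answer: NXDOMAIN

Derivation:
Op 1: insert b.com -> 10.0.0.7 (expiry=0+4=4). clock=0
Op 2: insert b.com -> 10.0.0.2 (expiry=0+5=5). clock=0
Op 3: insert d.com -> 10.0.0.7 (expiry=0+3=3). clock=0
Op 4: insert a.com -> 10.0.0.3 (expiry=0+3=3). clock=0
Op 5: insert a.com -> 10.0.0.5 (expiry=0+6=6). clock=0
Op 6: insert d.com -> 10.0.0.6 (expiry=0+5=5). clock=0
Op 7: insert a.com -> 10.0.0.5 (expiry=0+6=6). clock=0
Op 8: tick 4 -> clock=4.
Op 9: insert c.com -> 10.0.0.7 (expiry=4+4=8). clock=4
Op 10: tick 2 -> clock=6. purged={a.com,b.com,d.com}
lookup a.com: not in cache (expired or never inserted)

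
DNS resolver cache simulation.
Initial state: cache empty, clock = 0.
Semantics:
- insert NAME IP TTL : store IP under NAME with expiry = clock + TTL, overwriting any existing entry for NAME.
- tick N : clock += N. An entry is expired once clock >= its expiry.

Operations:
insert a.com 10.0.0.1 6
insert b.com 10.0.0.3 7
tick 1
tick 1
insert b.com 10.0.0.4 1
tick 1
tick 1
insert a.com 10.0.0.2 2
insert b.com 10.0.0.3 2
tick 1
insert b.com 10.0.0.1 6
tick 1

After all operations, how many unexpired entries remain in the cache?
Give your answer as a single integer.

Answer: 1

Derivation:
Op 1: insert a.com -> 10.0.0.1 (expiry=0+6=6). clock=0
Op 2: insert b.com -> 10.0.0.3 (expiry=0+7=7). clock=0
Op 3: tick 1 -> clock=1.
Op 4: tick 1 -> clock=2.
Op 5: insert b.com -> 10.0.0.4 (expiry=2+1=3). clock=2
Op 6: tick 1 -> clock=3. purged={b.com}
Op 7: tick 1 -> clock=4.
Op 8: insert a.com -> 10.0.0.2 (expiry=4+2=6). clock=4
Op 9: insert b.com -> 10.0.0.3 (expiry=4+2=6). clock=4
Op 10: tick 1 -> clock=5.
Op 11: insert b.com -> 10.0.0.1 (expiry=5+6=11). clock=5
Op 12: tick 1 -> clock=6. purged={a.com}
Final cache (unexpired): {b.com} -> size=1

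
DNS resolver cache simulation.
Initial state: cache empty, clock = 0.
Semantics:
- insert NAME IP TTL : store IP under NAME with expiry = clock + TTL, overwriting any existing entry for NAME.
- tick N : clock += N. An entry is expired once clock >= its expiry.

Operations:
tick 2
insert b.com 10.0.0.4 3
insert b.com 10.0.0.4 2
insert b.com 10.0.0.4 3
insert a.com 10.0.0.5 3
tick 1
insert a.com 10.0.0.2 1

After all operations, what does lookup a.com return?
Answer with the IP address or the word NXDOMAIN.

Op 1: tick 2 -> clock=2.
Op 2: insert b.com -> 10.0.0.4 (expiry=2+3=5). clock=2
Op 3: insert b.com -> 10.0.0.4 (expiry=2+2=4). clock=2
Op 4: insert b.com -> 10.0.0.4 (expiry=2+3=5). clock=2
Op 5: insert a.com -> 10.0.0.5 (expiry=2+3=5). clock=2
Op 6: tick 1 -> clock=3.
Op 7: insert a.com -> 10.0.0.2 (expiry=3+1=4). clock=3
lookup a.com: present, ip=10.0.0.2 expiry=4 > clock=3

Answer: 10.0.0.2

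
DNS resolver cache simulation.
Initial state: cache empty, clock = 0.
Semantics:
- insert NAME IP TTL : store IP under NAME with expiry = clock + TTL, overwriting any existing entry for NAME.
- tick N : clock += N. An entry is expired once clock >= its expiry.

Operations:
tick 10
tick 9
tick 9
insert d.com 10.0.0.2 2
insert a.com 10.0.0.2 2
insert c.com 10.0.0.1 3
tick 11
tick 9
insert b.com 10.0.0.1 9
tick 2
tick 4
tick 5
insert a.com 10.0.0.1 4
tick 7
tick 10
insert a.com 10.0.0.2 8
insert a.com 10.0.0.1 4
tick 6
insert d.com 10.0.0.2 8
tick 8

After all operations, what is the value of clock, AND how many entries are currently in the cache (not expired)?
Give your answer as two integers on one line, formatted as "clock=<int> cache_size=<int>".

Answer: clock=90 cache_size=0

Derivation:
Op 1: tick 10 -> clock=10.
Op 2: tick 9 -> clock=19.
Op 3: tick 9 -> clock=28.
Op 4: insert d.com -> 10.0.0.2 (expiry=28+2=30). clock=28
Op 5: insert a.com -> 10.0.0.2 (expiry=28+2=30). clock=28
Op 6: insert c.com -> 10.0.0.1 (expiry=28+3=31). clock=28
Op 7: tick 11 -> clock=39. purged={a.com,c.com,d.com}
Op 8: tick 9 -> clock=48.
Op 9: insert b.com -> 10.0.0.1 (expiry=48+9=57). clock=48
Op 10: tick 2 -> clock=50.
Op 11: tick 4 -> clock=54.
Op 12: tick 5 -> clock=59. purged={b.com}
Op 13: insert a.com -> 10.0.0.1 (expiry=59+4=63). clock=59
Op 14: tick 7 -> clock=66. purged={a.com}
Op 15: tick 10 -> clock=76.
Op 16: insert a.com -> 10.0.0.2 (expiry=76+8=84). clock=76
Op 17: insert a.com -> 10.0.0.1 (expiry=76+4=80). clock=76
Op 18: tick 6 -> clock=82. purged={a.com}
Op 19: insert d.com -> 10.0.0.2 (expiry=82+8=90). clock=82
Op 20: tick 8 -> clock=90. purged={d.com}
Final clock = 90
Final cache (unexpired): {} -> size=0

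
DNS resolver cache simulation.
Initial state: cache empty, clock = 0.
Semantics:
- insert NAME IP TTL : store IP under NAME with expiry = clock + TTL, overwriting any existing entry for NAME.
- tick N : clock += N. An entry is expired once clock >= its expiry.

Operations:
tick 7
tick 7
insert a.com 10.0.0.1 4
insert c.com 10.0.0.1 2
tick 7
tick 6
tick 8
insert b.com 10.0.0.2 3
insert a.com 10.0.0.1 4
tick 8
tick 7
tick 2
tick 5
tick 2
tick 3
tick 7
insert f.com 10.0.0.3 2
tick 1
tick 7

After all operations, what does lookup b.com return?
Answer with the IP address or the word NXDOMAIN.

Op 1: tick 7 -> clock=7.
Op 2: tick 7 -> clock=14.
Op 3: insert a.com -> 10.0.0.1 (expiry=14+4=18). clock=14
Op 4: insert c.com -> 10.0.0.1 (expiry=14+2=16). clock=14
Op 5: tick 7 -> clock=21. purged={a.com,c.com}
Op 6: tick 6 -> clock=27.
Op 7: tick 8 -> clock=35.
Op 8: insert b.com -> 10.0.0.2 (expiry=35+3=38). clock=35
Op 9: insert a.com -> 10.0.0.1 (expiry=35+4=39). clock=35
Op 10: tick 8 -> clock=43. purged={a.com,b.com}
Op 11: tick 7 -> clock=50.
Op 12: tick 2 -> clock=52.
Op 13: tick 5 -> clock=57.
Op 14: tick 2 -> clock=59.
Op 15: tick 3 -> clock=62.
Op 16: tick 7 -> clock=69.
Op 17: insert f.com -> 10.0.0.3 (expiry=69+2=71). clock=69
Op 18: tick 1 -> clock=70.
Op 19: tick 7 -> clock=77. purged={f.com}
lookup b.com: not in cache (expired or never inserted)

Answer: NXDOMAIN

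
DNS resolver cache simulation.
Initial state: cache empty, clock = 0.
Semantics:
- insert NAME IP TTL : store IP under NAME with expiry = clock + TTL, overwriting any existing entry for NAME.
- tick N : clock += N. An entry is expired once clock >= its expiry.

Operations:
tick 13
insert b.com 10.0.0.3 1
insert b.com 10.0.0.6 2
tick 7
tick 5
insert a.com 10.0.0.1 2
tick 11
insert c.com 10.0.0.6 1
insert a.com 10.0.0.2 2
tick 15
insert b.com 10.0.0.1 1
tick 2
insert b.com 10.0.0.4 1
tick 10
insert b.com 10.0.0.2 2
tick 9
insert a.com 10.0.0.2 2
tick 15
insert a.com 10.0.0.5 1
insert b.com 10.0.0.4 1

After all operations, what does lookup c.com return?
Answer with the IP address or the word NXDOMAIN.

Answer: NXDOMAIN

Derivation:
Op 1: tick 13 -> clock=13.
Op 2: insert b.com -> 10.0.0.3 (expiry=13+1=14). clock=13
Op 3: insert b.com -> 10.0.0.6 (expiry=13+2=15). clock=13
Op 4: tick 7 -> clock=20. purged={b.com}
Op 5: tick 5 -> clock=25.
Op 6: insert a.com -> 10.0.0.1 (expiry=25+2=27). clock=25
Op 7: tick 11 -> clock=36. purged={a.com}
Op 8: insert c.com -> 10.0.0.6 (expiry=36+1=37). clock=36
Op 9: insert a.com -> 10.0.0.2 (expiry=36+2=38). clock=36
Op 10: tick 15 -> clock=51. purged={a.com,c.com}
Op 11: insert b.com -> 10.0.0.1 (expiry=51+1=52). clock=51
Op 12: tick 2 -> clock=53. purged={b.com}
Op 13: insert b.com -> 10.0.0.4 (expiry=53+1=54). clock=53
Op 14: tick 10 -> clock=63. purged={b.com}
Op 15: insert b.com -> 10.0.0.2 (expiry=63+2=65). clock=63
Op 16: tick 9 -> clock=72. purged={b.com}
Op 17: insert a.com -> 10.0.0.2 (expiry=72+2=74). clock=72
Op 18: tick 15 -> clock=87. purged={a.com}
Op 19: insert a.com -> 10.0.0.5 (expiry=87+1=88). clock=87
Op 20: insert b.com -> 10.0.0.4 (expiry=87+1=88). clock=87
lookup c.com: not in cache (expired or never inserted)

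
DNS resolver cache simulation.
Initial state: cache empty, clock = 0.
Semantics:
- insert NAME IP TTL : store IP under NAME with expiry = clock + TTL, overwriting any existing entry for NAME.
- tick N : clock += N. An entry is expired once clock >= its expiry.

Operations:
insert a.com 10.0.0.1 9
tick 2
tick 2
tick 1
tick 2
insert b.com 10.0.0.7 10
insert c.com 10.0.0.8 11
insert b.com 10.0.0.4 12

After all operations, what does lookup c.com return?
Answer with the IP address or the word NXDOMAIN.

Answer: 10.0.0.8

Derivation:
Op 1: insert a.com -> 10.0.0.1 (expiry=0+9=9). clock=0
Op 2: tick 2 -> clock=2.
Op 3: tick 2 -> clock=4.
Op 4: tick 1 -> clock=5.
Op 5: tick 2 -> clock=7.
Op 6: insert b.com -> 10.0.0.7 (expiry=7+10=17). clock=7
Op 7: insert c.com -> 10.0.0.8 (expiry=7+11=18). clock=7
Op 8: insert b.com -> 10.0.0.4 (expiry=7+12=19). clock=7
lookup c.com: present, ip=10.0.0.8 expiry=18 > clock=7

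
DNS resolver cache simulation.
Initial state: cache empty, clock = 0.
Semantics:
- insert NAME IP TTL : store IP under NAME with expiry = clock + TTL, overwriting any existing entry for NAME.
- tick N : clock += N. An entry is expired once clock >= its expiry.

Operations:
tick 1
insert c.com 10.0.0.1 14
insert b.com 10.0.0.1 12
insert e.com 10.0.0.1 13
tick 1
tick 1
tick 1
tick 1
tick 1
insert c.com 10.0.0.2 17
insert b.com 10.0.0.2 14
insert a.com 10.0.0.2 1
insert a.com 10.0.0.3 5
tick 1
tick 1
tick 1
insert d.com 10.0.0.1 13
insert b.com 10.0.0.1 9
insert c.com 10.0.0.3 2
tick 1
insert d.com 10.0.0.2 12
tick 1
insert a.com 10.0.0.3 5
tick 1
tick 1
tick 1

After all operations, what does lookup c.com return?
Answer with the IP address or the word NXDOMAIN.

Op 1: tick 1 -> clock=1.
Op 2: insert c.com -> 10.0.0.1 (expiry=1+14=15). clock=1
Op 3: insert b.com -> 10.0.0.1 (expiry=1+12=13). clock=1
Op 4: insert e.com -> 10.0.0.1 (expiry=1+13=14). clock=1
Op 5: tick 1 -> clock=2.
Op 6: tick 1 -> clock=3.
Op 7: tick 1 -> clock=4.
Op 8: tick 1 -> clock=5.
Op 9: tick 1 -> clock=6.
Op 10: insert c.com -> 10.0.0.2 (expiry=6+17=23). clock=6
Op 11: insert b.com -> 10.0.0.2 (expiry=6+14=20). clock=6
Op 12: insert a.com -> 10.0.0.2 (expiry=6+1=7). clock=6
Op 13: insert a.com -> 10.0.0.3 (expiry=6+5=11). clock=6
Op 14: tick 1 -> clock=7.
Op 15: tick 1 -> clock=8.
Op 16: tick 1 -> clock=9.
Op 17: insert d.com -> 10.0.0.1 (expiry=9+13=22). clock=9
Op 18: insert b.com -> 10.0.0.1 (expiry=9+9=18). clock=9
Op 19: insert c.com -> 10.0.0.3 (expiry=9+2=11). clock=9
Op 20: tick 1 -> clock=10.
Op 21: insert d.com -> 10.0.0.2 (expiry=10+12=22). clock=10
Op 22: tick 1 -> clock=11. purged={a.com,c.com}
Op 23: insert a.com -> 10.0.0.3 (expiry=11+5=16). clock=11
Op 24: tick 1 -> clock=12.
Op 25: tick 1 -> clock=13.
Op 26: tick 1 -> clock=14. purged={e.com}
lookup c.com: not in cache (expired or never inserted)

Answer: NXDOMAIN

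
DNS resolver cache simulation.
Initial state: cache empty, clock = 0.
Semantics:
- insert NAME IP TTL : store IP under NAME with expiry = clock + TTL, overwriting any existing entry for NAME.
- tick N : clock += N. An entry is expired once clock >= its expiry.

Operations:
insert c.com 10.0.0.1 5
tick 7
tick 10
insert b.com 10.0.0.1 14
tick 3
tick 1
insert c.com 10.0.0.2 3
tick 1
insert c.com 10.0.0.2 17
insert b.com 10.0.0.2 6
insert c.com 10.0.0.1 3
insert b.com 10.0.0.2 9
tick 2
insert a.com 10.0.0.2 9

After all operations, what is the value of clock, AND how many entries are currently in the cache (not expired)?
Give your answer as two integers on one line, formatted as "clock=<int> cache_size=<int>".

Op 1: insert c.com -> 10.0.0.1 (expiry=0+5=5). clock=0
Op 2: tick 7 -> clock=7. purged={c.com}
Op 3: tick 10 -> clock=17.
Op 4: insert b.com -> 10.0.0.1 (expiry=17+14=31). clock=17
Op 5: tick 3 -> clock=20.
Op 6: tick 1 -> clock=21.
Op 7: insert c.com -> 10.0.0.2 (expiry=21+3=24). clock=21
Op 8: tick 1 -> clock=22.
Op 9: insert c.com -> 10.0.0.2 (expiry=22+17=39). clock=22
Op 10: insert b.com -> 10.0.0.2 (expiry=22+6=28). clock=22
Op 11: insert c.com -> 10.0.0.1 (expiry=22+3=25). clock=22
Op 12: insert b.com -> 10.0.0.2 (expiry=22+9=31). clock=22
Op 13: tick 2 -> clock=24.
Op 14: insert a.com -> 10.0.0.2 (expiry=24+9=33). clock=24
Final clock = 24
Final cache (unexpired): {a.com,b.com,c.com} -> size=3

Answer: clock=24 cache_size=3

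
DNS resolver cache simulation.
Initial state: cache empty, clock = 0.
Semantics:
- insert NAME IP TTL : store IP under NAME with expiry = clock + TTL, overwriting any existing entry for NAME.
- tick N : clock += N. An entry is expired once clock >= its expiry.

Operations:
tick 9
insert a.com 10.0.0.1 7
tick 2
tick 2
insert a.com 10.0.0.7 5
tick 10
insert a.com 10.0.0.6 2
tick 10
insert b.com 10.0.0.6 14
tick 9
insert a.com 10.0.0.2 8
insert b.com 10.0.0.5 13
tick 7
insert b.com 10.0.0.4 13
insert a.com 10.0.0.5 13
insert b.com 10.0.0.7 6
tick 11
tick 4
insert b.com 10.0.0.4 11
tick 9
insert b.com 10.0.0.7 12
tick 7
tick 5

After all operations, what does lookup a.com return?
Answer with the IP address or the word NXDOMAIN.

Op 1: tick 9 -> clock=9.
Op 2: insert a.com -> 10.0.0.1 (expiry=9+7=16). clock=9
Op 3: tick 2 -> clock=11.
Op 4: tick 2 -> clock=13.
Op 5: insert a.com -> 10.0.0.7 (expiry=13+5=18). clock=13
Op 6: tick 10 -> clock=23. purged={a.com}
Op 7: insert a.com -> 10.0.0.6 (expiry=23+2=25). clock=23
Op 8: tick 10 -> clock=33. purged={a.com}
Op 9: insert b.com -> 10.0.0.6 (expiry=33+14=47). clock=33
Op 10: tick 9 -> clock=42.
Op 11: insert a.com -> 10.0.0.2 (expiry=42+8=50). clock=42
Op 12: insert b.com -> 10.0.0.5 (expiry=42+13=55). clock=42
Op 13: tick 7 -> clock=49.
Op 14: insert b.com -> 10.0.0.4 (expiry=49+13=62). clock=49
Op 15: insert a.com -> 10.0.0.5 (expiry=49+13=62). clock=49
Op 16: insert b.com -> 10.0.0.7 (expiry=49+6=55). clock=49
Op 17: tick 11 -> clock=60. purged={b.com}
Op 18: tick 4 -> clock=64. purged={a.com}
Op 19: insert b.com -> 10.0.0.4 (expiry=64+11=75). clock=64
Op 20: tick 9 -> clock=73.
Op 21: insert b.com -> 10.0.0.7 (expiry=73+12=85). clock=73
Op 22: tick 7 -> clock=80.
Op 23: tick 5 -> clock=85. purged={b.com}
lookup a.com: not in cache (expired or never inserted)

Answer: NXDOMAIN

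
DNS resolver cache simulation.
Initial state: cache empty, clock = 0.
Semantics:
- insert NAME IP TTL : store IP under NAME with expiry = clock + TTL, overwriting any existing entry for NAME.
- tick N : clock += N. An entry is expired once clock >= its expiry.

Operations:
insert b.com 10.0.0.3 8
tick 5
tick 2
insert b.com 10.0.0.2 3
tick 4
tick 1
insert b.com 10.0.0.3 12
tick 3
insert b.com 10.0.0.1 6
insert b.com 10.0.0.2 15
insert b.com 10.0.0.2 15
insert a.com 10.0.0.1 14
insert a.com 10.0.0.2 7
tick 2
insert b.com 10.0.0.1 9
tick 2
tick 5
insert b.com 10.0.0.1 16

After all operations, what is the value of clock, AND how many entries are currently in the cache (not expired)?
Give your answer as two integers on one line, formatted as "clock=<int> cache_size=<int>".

Op 1: insert b.com -> 10.0.0.3 (expiry=0+8=8). clock=0
Op 2: tick 5 -> clock=5.
Op 3: tick 2 -> clock=7.
Op 4: insert b.com -> 10.0.0.2 (expiry=7+3=10). clock=7
Op 5: tick 4 -> clock=11. purged={b.com}
Op 6: tick 1 -> clock=12.
Op 7: insert b.com -> 10.0.0.3 (expiry=12+12=24). clock=12
Op 8: tick 3 -> clock=15.
Op 9: insert b.com -> 10.0.0.1 (expiry=15+6=21). clock=15
Op 10: insert b.com -> 10.0.0.2 (expiry=15+15=30). clock=15
Op 11: insert b.com -> 10.0.0.2 (expiry=15+15=30). clock=15
Op 12: insert a.com -> 10.0.0.1 (expiry=15+14=29). clock=15
Op 13: insert a.com -> 10.0.0.2 (expiry=15+7=22). clock=15
Op 14: tick 2 -> clock=17.
Op 15: insert b.com -> 10.0.0.1 (expiry=17+9=26). clock=17
Op 16: tick 2 -> clock=19.
Op 17: tick 5 -> clock=24. purged={a.com}
Op 18: insert b.com -> 10.0.0.1 (expiry=24+16=40). clock=24
Final clock = 24
Final cache (unexpired): {b.com} -> size=1

Answer: clock=24 cache_size=1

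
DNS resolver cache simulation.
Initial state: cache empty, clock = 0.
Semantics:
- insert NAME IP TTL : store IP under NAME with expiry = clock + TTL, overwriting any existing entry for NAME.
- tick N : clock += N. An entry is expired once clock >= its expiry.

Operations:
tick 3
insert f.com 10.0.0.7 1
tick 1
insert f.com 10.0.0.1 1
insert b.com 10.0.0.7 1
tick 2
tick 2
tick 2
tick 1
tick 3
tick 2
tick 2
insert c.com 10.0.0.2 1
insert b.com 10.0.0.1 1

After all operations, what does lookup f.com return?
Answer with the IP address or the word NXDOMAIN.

Answer: NXDOMAIN

Derivation:
Op 1: tick 3 -> clock=3.
Op 2: insert f.com -> 10.0.0.7 (expiry=3+1=4). clock=3
Op 3: tick 1 -> clock=4. purged={f.com}
Op 4: insert f.com -> 10.0.0.1 (expiry=4+1=5). clock=4
Op 5: insert b.com -> 10.0.0.7 (expiry=4+1=5). clock=4
Op 6: tick 2 -> clock=6. purged={b.com,f.com}
Op 7: tick 2 -> clock=8.
Op 8: tick 2 -> clock=10.
Op 9: tick 1 -> clock=11.
Op 10: tick 3 -> clock=14.
Op 11: tick 2 -> clock=16.
Op 12: tick 2 -> clock=18.
Op 13: insert c.com -> 10.0.0.2 (expiry=18+1=19). clock=18
Op 14: insert b.com -> 10.0.0.1 (expiry=18+1=19). clock=18
lookup f.com: not in cache (expired or never inserted)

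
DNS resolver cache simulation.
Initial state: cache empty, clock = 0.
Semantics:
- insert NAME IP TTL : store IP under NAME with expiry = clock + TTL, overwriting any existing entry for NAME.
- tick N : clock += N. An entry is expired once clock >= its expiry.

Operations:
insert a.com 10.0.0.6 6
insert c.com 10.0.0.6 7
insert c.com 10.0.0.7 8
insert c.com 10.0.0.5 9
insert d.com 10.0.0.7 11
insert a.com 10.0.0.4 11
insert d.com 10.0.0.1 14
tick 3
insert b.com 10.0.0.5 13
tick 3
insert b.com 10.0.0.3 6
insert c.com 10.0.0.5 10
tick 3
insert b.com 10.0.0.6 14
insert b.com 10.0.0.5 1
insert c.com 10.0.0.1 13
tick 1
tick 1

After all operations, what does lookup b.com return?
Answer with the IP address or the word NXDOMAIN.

Op 1: insert a.com -> 10.0.0.6 (expiry=0+6=6). clock=0
Op 2: insert c.com -> 10.0.0.6 (expiry=0+7=7). clock=0
Op 3: insert c.com -> 10.0.0.7 (expiry=0+8=8). clock=0
Op 4: insert c.com -> 10.0.0.5 (expiry=0+9=9). clock=0
Op 5: insert d.com -> 10.0.0.7 (expiry=0+11=11). clock=0
Op 6: insert a.com -> 10.0.0.4 (expiry=0+11=11). clock=0
Op 7: insert d.com -> 10.0.0.1 (expiry=0+14=14). clock=0
Op 8: tick 3 -> clock=3.
Op 9: insert b.com -> 10.0.0.5 (expiry=3+13=16). clock=3
Op 10: tick 3 -> clock=6.
Op 11: insert b.com -> 10.0.0.3 (expiry=6+6=12). clock=6
Op 12: insert c.com -> 10.0.0.5 (expiry=6+10=16). clock=6
Op 13: tick 3 -> clock=9.
Op 14: insert b.com -> 10.0.0.6 (expiry=9+14=23). clock=9
Op 15: insert b.com -> 10.0.0.5 (expiry=9+1=10). clock=9
Op 16: insert c.com -> 10.0.0.1 (expiry=9+13=22). clock=9
Op 17: tick 1 -> clock=10. purged={b.com}
Op 18: tick 1 -> clock=11. purged={a.com}
lookup b.com: not in cache (expired or never inserted)

Answer: NXDOMAIN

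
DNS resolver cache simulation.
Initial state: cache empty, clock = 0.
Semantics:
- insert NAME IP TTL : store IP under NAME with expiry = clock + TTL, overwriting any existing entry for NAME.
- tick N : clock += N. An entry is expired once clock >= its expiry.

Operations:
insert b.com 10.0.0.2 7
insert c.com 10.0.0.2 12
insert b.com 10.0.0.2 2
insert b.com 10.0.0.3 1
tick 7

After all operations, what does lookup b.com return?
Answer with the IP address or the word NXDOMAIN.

Answer: NXDOMAIN

Derivation:
Op 1: insert b.com -> 10.0.0.2 (expiry=0+7=7). clock=0
Op 2: insert c.com -> 10.0.0.2 (expiry=0+12=12). clock=0
Op 3: insert b.com -> 10.0.0.2 (expiry=0+2=2). clock=0
Op 4: insert b.com -> 10.0.0.3 (expiry=0+1=1). clock=0
Op 5: tick 7 -> clock=7. purged={b.com}
lookup b.com: not in cache (expired or never inserted)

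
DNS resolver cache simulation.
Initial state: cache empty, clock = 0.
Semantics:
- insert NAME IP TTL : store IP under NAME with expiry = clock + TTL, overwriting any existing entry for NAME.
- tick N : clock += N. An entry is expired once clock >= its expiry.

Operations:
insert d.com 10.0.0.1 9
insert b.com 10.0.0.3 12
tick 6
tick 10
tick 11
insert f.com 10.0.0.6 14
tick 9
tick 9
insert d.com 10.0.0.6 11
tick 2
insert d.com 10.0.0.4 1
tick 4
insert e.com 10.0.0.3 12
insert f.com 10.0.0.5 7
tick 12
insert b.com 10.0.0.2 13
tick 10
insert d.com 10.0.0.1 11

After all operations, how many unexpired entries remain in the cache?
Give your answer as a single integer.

Op 1: insert d.com -> 10.0.0.1 (expiry=0+9=9). clock=0
Op 2: insert b.com -> 10.0.0.3 (expiry=0+12=12). clock=0
Op 3: tick 6 -> clock=6.
Op 4: tick 10 -> clock=16. purged={b.com,d.com}
Op 5: tick 11 -> clock=27.
Op 6: insert f.com -> 10.0.0.6 (expiry=27+14=41). clock=27
Op 7: tick 9 -> clock=36.
Op 8: tick 9 -> clock=45. purged={f.com}
Op 9: insert d.com -> 10.0.0.6 (expiry=45+11=56). clock=45
Op 10: tick 2 -> clock=47.
Op 11: insert d.com -> 10.0.0.4 (expiry=47+1=48). clock=47
Op 12: tick 4 -> clock=51. purged={d.com}
Op 13: insert e.com -> 10.0.0.3 (expiry=51+12=63). clock=51
Op 14: insert f.com -> 10.0.0.5 (expiry=51+7=58). clock=51
Op 15: tick 12 -> clock=63. purged={e.com,f.com}
Op 16: insert b.com -> 10.0.0.2 (expiry=63+13=76). clock=63
Op 17: tick 10 -> clock=73.
Op 18: insert d.com -> 10.0.0.1 (expiry=73+11=84). clock=73
Final cache (unexpired): {b.com,d.com} -> size=2

Answer: 2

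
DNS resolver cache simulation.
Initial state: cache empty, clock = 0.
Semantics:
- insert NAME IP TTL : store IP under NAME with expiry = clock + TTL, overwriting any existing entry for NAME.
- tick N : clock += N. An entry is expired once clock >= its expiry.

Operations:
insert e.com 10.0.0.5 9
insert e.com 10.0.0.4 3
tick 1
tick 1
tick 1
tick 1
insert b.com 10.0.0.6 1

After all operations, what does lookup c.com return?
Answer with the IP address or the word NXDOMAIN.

Op 1: insert e.com -> 10.0.0.5 (expiry=0+9=9). clock=0
Op 2: insert e.com -> 10.0.0.4 (expiry=0+3=3). clock=0
Op 3: tick 1 -> clock=1.
Op 4: tick 1 -> clock=2.
Op 5: tick 1 -> clock=3. purged={e.com}
Op 6: tick 1 -> clock=4.
Op 7: insert b.com -> 10.0.0.6 (expiry=4+1=5). clock=4
lookup c.com: not in cache (expired or never inserted)

Answer: NXDOMAIN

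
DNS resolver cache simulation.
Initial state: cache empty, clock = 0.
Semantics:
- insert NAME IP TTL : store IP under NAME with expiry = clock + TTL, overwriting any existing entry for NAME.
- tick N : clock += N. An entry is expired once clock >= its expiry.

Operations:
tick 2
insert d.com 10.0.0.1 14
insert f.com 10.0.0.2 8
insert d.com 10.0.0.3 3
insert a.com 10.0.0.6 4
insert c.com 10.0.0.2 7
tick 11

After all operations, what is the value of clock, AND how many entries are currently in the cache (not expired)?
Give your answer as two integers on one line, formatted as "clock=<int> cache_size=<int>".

Op 1: tick 2 -> clock=2.
Op 2: insert d.com -> 10.0.0.1 (expiry=2+14=16). clock=2
Op 3: insert f.com -> 10.0.0.2 (expiry=2+8=10). clock=2
Op 4: insert d.com -> 10.0.0.3 (expiry=2+3=5). clock=2
Op 5: insert a.com -> 10.0.0.6 (expiry=2+4=6). clock=2
Op 6: insert c.com -> 10.0.0.2 (expiry=2+7=9). clock=2
Op 7: tick 11 -> clock=13. purged={a.com,c.com,d.com,f.com}
Final clock = 13
Final cache (unexpired): {} -> size=0

Answer: clock=13 cache_size=0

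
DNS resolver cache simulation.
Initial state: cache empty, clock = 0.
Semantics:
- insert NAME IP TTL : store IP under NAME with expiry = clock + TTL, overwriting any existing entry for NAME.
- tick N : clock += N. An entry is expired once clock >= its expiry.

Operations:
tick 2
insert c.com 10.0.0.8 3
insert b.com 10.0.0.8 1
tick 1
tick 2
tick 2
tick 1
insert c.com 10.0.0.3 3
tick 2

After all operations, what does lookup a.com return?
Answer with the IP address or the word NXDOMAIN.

Op 1: tick 2 -> clock=2.
Op 2: insert c.com -> 10.0.0.8 (expiry=2+3=5). clock=2
Op 3: insert b.com -> 10.0.0.8 (expiry=2+1=3). clock=2
Op 4: tick 1 -> clock=3. purged={b.com}
Op 5: tick 2 -> clock=5. purged={c.com}
Op 6: tick 2 -> clock=7.
Op 7: tick 1 -> clock=8.
Op 8: insert c.com -> 10.0.0.3 (expiry=8+3=11). clock=8
Op 9: tick 2 -> clock=10.
lookup a.com: not in cache (expired or never inserted)

Answer: NXDOMAIN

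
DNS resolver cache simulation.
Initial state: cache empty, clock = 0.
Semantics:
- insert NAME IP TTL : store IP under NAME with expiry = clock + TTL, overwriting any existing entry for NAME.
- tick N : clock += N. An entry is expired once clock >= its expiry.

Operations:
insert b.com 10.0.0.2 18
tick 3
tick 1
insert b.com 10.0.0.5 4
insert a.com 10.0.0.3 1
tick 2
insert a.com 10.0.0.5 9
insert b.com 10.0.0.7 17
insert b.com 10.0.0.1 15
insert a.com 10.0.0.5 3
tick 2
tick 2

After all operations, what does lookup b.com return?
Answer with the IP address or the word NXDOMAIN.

Answer: 10.0.0.1

Derivation:
Op 1: insert b.com -> 10.0.0.2 (expiry=0+18=18). clock=0
Op 2: tick 3 -> clock=3.
Op 3: tick 1 -> clock=4.
Op 4: insert b.com -> 10.0.0.5 (expiry=4+4=8). clock=4
Op 5: insert a.com -> 10.0.0.3 (expiry=4+1=5). clock=4
Op 6: tick 2 -> clock=6. purged={a.com}
Op 7: insert a.com -> 10.0.0.5 (expiry=6+9=15). clock=6
Op 8: insert b.com -> 10.0.0.7 (expiry=6+17=23). clock=6
Op 9: insert b.com -> 10.0.0.1 (expiry=6+15=21). clock=6
Op 10: insert a.com -> 10.0.0.5 (expiry=6+3=9). clock=6
Op 11: tick 2 -> clock=8.
Op 12: tick 2 -> clock=10. purged={a.com}
lookup b.com: present, ip=10.0.0.1 expiry=21 > clock=10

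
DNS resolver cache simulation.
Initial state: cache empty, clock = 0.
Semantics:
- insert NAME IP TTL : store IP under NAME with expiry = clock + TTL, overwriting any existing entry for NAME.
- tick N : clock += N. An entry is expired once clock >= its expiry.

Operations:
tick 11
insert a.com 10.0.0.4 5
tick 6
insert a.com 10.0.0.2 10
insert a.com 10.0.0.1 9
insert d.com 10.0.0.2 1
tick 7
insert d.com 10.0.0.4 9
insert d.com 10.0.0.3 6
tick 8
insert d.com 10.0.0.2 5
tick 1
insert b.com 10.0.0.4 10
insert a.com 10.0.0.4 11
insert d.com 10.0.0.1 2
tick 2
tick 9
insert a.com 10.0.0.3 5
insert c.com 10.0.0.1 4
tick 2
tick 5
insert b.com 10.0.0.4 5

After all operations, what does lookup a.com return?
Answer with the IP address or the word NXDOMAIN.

Answer: NXDOMAIN

Derivation:
Op 1: tick 11 -> clock=11.
Op 2: insert a.com -> 10.0.0.4 (expiry=11+5=16). clock=11
Op 3: tick 6 -> clock=17. purged={a.com}
Op 4: insert a.com -> 10.0.0.2 (expiry=17+10=27). clock=17
Op 5: insert a.com -> 10.0.0.1 (expiry=17+9=26). clock=17
Op 6: insert d.com -> 10.0.0.2 (expiry=17+1=18). clock=17
Op 7: tick 7 -> clock=24. purged={d.com}
Op 8: insert d.com -> 10.0.0.4 (expiry=24+9=33). clock=24
Op 9: insert d.com -> 10.0.0.3 (expiry=24+6=30). clock=24
Op 10: tick 8 -> clock=32. purged={a.com,d.com}
Op 11: insert d.com -> 10.0.0.2 (expiry=32+5=37). clock=32
Op 12: tick 1 -> clock=33.
Op 13: insert b.com -> 10.0.0.4 (expiry=33+10=43). clock=33
Op 14: insert a.com -> 10.0.0.4 (expiry=33+11=44). clock=33
Op 15: insert d.com -> 10.0.0.1 (expiry=33+2=35). clock=33
Op 16: tick 2 -> clock=35. purged={d.com}
Op 17: tick 9 -> clock=44. purged={a.com,b.com}
Op 18: insert a.com -> 10.0.0.3 (expiry=44+5=49). clock=44
Op 19: insert c.com -> 10.0.0.1 (expiry=44+4=48). clock=44
Op 20: tick 2 -> clock=46.
Op 21: tick 5 -> clock=51. purged={a.com,c.com}
Op 22: insert b.com -> 10.0.0.4 (expiry=51+5=56). clock=51
lookup a.com: not in cache (expired or never inserted)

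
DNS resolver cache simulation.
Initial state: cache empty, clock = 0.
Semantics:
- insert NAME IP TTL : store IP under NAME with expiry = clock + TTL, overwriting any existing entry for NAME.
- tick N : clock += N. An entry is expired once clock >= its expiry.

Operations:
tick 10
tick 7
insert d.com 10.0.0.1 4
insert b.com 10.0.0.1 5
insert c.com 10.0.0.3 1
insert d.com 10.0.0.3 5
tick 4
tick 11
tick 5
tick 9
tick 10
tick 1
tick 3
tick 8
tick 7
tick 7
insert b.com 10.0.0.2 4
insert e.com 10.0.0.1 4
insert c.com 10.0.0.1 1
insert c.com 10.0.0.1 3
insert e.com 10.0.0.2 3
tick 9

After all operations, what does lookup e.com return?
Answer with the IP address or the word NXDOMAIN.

Answer: NXDOMAIN

Derivation:
Op 1: tick 10 -> clock=10.
Op 2: tick 7 -> clock=17.
Op 3: insert d.com -> 10.0.0.1 (expiry=17+4=21). clock=17
Op 4: insert b.com -> 10.0.0.1 (expiry=17+5=22). clock=17
Op 5: insert c.com -> 10.0.0.3 (expiry=17+1=18). clock=17
Op 6: insert d.com -> 10.0.0.3 (expiry=17+5=22). clock=17
Op 7: tick 4 -> clock=21. purged={c.com}
Op 8: tick 11 -> clock=32. purged={b.com,d.com}
Op 9: tick 5 -> clock=37.
Op 10: tick 9 -> clock=46.
Op 11: tick 10 -> clock=56.
Op 12: tick 1 -> clock=57.
Op 13: tick 3 -> clock=60.
Op 14: tick 8 -> clock=68.
Op 15: tick 7 -> clock=75.
Op 16: tick 7 -> clock=82.
Op 17: insert b.com -> 10.0.0.2 (expiry=82+4=86). clock=82
Op 18: insert e.com -> 10.0.0.1 (expiry=82+4=86). clock=82
Op 19: insert c.com -> 10.0.0.1 (expiry=82+1=83). clock=82
Op 20: insert c.com -> 10.0.0.1 (expiry=82+3=85). clock=82
Op 21: insert e.com -> 10.0.0.2 (expiry=82+3=85). clock=82
Op 22: tick 9 -> clock=91. purged={b.com,c.com,e.com}
lookup e.com: not in cache (expired or never inserted)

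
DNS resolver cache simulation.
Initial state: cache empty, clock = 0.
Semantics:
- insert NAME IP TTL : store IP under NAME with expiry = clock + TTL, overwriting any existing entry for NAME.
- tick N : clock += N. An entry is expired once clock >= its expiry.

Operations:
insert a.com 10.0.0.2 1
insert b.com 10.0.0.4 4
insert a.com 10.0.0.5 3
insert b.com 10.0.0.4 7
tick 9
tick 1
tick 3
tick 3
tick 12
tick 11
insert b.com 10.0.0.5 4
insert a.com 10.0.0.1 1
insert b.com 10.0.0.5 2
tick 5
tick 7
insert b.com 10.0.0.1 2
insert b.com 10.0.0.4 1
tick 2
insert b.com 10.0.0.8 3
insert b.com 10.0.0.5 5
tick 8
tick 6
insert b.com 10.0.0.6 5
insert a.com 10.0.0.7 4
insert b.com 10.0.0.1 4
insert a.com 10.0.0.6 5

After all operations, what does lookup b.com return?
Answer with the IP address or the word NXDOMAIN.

Op 1: insert a.com -> 10.0.0.2 (expiry=0+1=1). clock=0
Op 2: insert b.com -> 10.0.0.4 (expiry=0+4=4). clock=0
Op 3: insert a.com -> 10.0.0.5 (expiry=0+3=3). clock=0
Op 4: insert b.com -> 10.0.0.4 (expiry=0+7=7). clock=0
Op 5: tick 9 -> clock=9. purged={a.com,b.com}
Op 6: tick 1 -> clock=10.
Op 7: tick 3 -> clock=13.
Op 8: tick 3 -> clock=16.
Op 9: tick 12 -> clock=28.
Op 10: tick 11 -> clock=39.
Op 11: insert b.com -> 10.0.0.5 (expiry=39+4=43). clock=39
Op 12: insert a.com -> 10.0.0.1 (expiry=39+1=40). clock=39
Op 13: insert b.com -> 10.0.0.5 (expiry=39+2=41). clock=39
Op 14: tick 5 -> clock=44. purged={a.com,b.com}
Op 15: tick 7 -> clock=51.
Op 16: insert b.com -> 10.0.0.1 (expiry=51+2=53). clock=51
Op 17: insert b.com -> 10.0.0.4 (expiry=51+1=52). clock=51
Op 18: tick 2 -> clock=53. purged={b.com}
Op 19: insert b.com -> 10.0.0.8 (expiry=53+3=56). clock=53
Op 20: insert b.com -> 10.0.0.5 (expiry=53+5=58). clock=53
Op 21: tick 8 -> clock=61. purged={b.com}
Op 22: tick 6 -> clock=67.
Op 23: insert b.com -> 10.0.0.6 (expiry=67+5=72). clock=67
Op 24: insert a.com -> 10.0.0.7 (expiry=67+4=71). clock=67
Op 25: insert b.com -> 10.0.0.1 (expiry=67+4=71). clock=67
Op 26: insert a.com -> 10.0.0.6 (expiry=67+5=72). clock=67
lookup b.com: present, ip=10.0.0.1 expiry=71 > clock=67

Answer: 10.0.0.1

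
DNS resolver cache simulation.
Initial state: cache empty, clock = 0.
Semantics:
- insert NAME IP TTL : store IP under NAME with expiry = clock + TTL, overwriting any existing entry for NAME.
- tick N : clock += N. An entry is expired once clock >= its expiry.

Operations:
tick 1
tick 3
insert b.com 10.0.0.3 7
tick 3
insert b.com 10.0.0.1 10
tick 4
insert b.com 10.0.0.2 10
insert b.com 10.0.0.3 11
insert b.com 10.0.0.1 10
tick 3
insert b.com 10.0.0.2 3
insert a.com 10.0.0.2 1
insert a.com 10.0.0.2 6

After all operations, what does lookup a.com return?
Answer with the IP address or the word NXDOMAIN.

Answer: 10.0.0.2

Derivation:
Op 1: tick 1 -> clock=1.
Op 2: tick 3 -> clock=4.
Op 3: insert b.com -> 10.0.0.3 (expiry=4+7=11). clock=4
Op 4: tick 3 -> clock=7.
Op 5: insert b.com -> 10.0.0.1 (expiry=7+10=17). clock=7
Op 6: tick 4 -> clock=11.
Op 7: insert b.com -> 10.0.0.2 (expiry=11+10=21). clock=11
Op 8: insert b.com -> 10.0.0.3 (expiry=11+11=22). clock=11
Op 9: insert b.com -> 10.0.0.1 (expiry=11+10=21). clock=11
Op 10: tick 3 -> clock=14.
Op 11: insert b.com -> 10.0.0.2 (expiry=14+3=17). clock=14
Op 12: insert a.com -> 10.0.0.2 (expiry=14+1=15). clock=14
Op 13: insert a.com -> 10.0.0.2 (expiry=14+6=20). clock=14
lookup a.com: present, ip=10.0.0.2 expiry=20 > clock=14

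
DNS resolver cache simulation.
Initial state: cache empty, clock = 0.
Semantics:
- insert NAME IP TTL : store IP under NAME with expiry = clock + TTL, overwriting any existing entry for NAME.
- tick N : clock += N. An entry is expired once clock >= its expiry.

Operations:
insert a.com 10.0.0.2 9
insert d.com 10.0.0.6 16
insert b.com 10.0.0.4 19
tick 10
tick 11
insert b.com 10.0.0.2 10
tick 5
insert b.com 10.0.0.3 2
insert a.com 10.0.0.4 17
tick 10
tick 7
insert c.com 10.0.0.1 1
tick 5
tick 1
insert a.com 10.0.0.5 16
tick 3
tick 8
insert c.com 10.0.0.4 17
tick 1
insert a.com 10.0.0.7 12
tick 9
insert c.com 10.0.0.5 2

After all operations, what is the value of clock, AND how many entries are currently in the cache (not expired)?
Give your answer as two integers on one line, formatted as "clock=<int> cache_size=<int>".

Answer: clock=70 cache_size=2

Derivation:
Op 1: insert a.com -> 10.0.0.2 (expiry=0+9=9). clock=0
Op 2: insert d.com -> 10.0.0.6 (expiry=0+16=16). clock=0
Op 3: insert b.com -> 10.0.0.4 (expiry=0+19=19). clock=0
Op 4: tick 10 -> clock=10. purged={a.com}
Op 5: tick 11 -> clock=21. purged={b.com,d.com}
Op 6: insert b.com -> 10.0.0.2 (expiry=21+10=31). clock=21
Op 7: tick 5 -> clock=26.
Op 8: insert b.com -> 10.0.0.3 (expiry=26+2=28). clock=26
Op 9: insert a.com -> 10.0.0.4 (expiry=26+17=43). clock=26
Op 10: tick 10 -> clock=36. purged={b.com}
Op 11: tick 7 -> clock=43. purged={a.com}
Op 12: insert c.com -> 10.0.0.1 (expiry=43+1=44). clock=43
Op 13: tick 5 -> clock=48. purged={c.com}
Op 14: tick 1 -> clock=49.
Op 15: insert a.com -> 10.0.0.5 (expiry=49+16=65). clock=49
Op 16: tick 3 -> clock=52.
Op 17: tick 8 -> clock=60.
Op 18: insert c.com -> 10.0.0.4 (expiry=60+17=77). clock=60
Op 19: tick 1 -> clock=61.
Op 20: insert a.com -> 10.0.0.7 (expiry=61+12=73). clock=61
Op 21: tick 9 -> clock=70.
Op 22: insert c.com -> 10.0.0.5 (expiry=70+2=72). clock=70
Final clock = 70
Final cache (unexpired): {a.com,c.com} -> size=2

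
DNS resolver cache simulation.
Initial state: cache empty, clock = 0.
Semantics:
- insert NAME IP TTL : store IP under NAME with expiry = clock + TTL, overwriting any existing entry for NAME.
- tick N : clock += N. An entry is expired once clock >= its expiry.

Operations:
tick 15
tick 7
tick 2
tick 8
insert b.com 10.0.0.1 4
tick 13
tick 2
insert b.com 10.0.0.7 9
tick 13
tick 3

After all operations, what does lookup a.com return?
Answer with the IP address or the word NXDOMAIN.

Answer: NXDOMAIN

Derivation:
Op 1: tick 15 -> clock=15.
Op 2: tick 7 -> clock=22.
Op 3: tick 2 -> clock=24.
Op 4: tick 8 -> clock=32.
Op 5: insert b.com -> 10.0.0.1 (expiry=32+4=36). clock=32
Op 6: tick 13 -> clock=45. purged={b.com}
Op 7: tick 2 -> clock=47.
Op 8: insert b.com -> 10.0.0.7 (expiry=47+9=56). clock=47
Op 9: tick 13 -> clock=60. purged={b.com}
Op 10: tick 3 -> clock=63.
lookup a.com: not in cache (expired or never inserted)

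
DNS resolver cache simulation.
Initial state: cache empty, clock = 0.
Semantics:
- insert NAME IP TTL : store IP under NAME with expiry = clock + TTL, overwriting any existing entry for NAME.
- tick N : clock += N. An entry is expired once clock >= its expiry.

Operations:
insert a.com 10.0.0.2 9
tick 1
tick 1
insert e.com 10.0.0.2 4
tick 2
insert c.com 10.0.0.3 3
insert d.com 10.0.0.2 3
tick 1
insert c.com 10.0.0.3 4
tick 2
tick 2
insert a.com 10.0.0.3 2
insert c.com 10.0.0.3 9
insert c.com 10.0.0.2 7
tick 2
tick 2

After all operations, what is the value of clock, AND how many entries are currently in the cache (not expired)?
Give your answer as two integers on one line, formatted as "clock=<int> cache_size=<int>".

Answer: clock=13 cache_size=1

Derivation:
Op 1: insert a.com -> 10.0.0.2 (expiry=0+9=9). clock=0
Op 2: tick 1 -> clock=1.
Op 3: tick 1 -> clock=2.
Op 4: insert e.com -> 10.0.0.2 (expiry=2+4=6). clock=2
Op 5: tick 2 -> clock=4.
Op 6: insert c.com -> 10.0.0.3 (expiry=4+3=7). clock=4
Op 7: insert d.com -> 10.0.0.2 (expiry=4+3=7). clock=4
Op 8: tick 1 -> clock=5.
Op 9: insert c.com -> 10.0.0.3 (expiry=5+4=9). clock=5
Op 10: tick 2 -> clock=7. purged={d.com,e.com}
Op 11: tick 2 -> clock=9. purged={a.com,c.com}
Op 12: insert a.com -> 10.0.0.3 (expiry=9+2=11). clock=9
Op 13: insert c.com -> 10.0.0.3 (expiry=9+9=18). clock=9
Op 14: insert c.com -> 10.0.0.2 (expiry=9+7=16). clock=9
Op 15: tick 2 -> clock=11. purged={a.com}
Op 16: tick 2 -> clock=13.
Final clock = 13
Final cache (unexpired): {c.com} -> size=1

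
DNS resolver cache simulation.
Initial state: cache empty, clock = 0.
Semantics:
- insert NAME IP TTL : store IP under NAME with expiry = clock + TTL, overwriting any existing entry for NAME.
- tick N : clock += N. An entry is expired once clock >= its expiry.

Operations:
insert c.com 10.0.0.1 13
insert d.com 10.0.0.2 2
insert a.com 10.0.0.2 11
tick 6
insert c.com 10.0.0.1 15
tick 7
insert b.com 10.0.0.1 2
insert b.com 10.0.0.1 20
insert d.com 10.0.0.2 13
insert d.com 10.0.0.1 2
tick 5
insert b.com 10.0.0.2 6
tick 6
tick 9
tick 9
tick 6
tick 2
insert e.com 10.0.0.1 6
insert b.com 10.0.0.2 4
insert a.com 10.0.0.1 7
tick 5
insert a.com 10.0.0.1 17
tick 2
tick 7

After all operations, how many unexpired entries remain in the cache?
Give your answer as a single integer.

Answer: 1

Derivation:
Op 1: insert c.com -> 10.0.0.1 (expiry=0+13=13). clock=0
Op 2: insert d.com -> 10.0.0.2 (expiry=0+2=2). clock=0
Op 3: insert a.com -> 10.0.0.2 (expiry=0+11=11). clock=0
Op 4: tick 6 -> clock=6. purged={d.com}
Op 5: insert c.com -> 10.0.0.1 (expiry=6+15=21). clock=6
Op 6: tick 7 -> clock=13. purged={a.com}
Op 7: insert b.com -> 10.0.0.1 (expiry=13+2=15). clock=13
Op 8: insert b.com -> 10.0.0.1 (expiry=13+20=33). clock=13
Op 9: insert d.com -> 10.0.0.2 (expiry=13+13=26). clock=13
Op 10: insert d.com -> 10.0.0.1 (expiry=13+2=15). clock=13
Op 11: tick 5 -> clock=18. purged={d.com}
Op 12: insert b.com -> 10.0.0.2 (expiry=18+6=24). clock=18
Op 13: tick 6 -> clock=24. purged={b.com,c.com}
Op 14: tick 9 -> clock=33.
Op 15: tick 9 -> clock=42.
Op 16: tick 6 -> clock=48.
Op 17: tick 2 -> clock=50.
Op 18: insert e.com -> 10.0.0.1 (expiry=50+6=56). clock=50
Op 19: insert b.com -> 10.0.0.2 (expiry=50+4=54). clock=50
Op 20: insert a.com -> 10.0.0.1 (expiry=50+7=57). clock=50
Op 21: tick 5 -> clock=55. purged={b.com}
Op 22: insert a.com -> 10.0.0.1 (expiry=55+17=72). clock=55
Op 23: tick 2 -> clock=57. purged={e.com}
Op 24: tick 7 -> clock=64.
Final cache (unexpired): {a.com} -> size=1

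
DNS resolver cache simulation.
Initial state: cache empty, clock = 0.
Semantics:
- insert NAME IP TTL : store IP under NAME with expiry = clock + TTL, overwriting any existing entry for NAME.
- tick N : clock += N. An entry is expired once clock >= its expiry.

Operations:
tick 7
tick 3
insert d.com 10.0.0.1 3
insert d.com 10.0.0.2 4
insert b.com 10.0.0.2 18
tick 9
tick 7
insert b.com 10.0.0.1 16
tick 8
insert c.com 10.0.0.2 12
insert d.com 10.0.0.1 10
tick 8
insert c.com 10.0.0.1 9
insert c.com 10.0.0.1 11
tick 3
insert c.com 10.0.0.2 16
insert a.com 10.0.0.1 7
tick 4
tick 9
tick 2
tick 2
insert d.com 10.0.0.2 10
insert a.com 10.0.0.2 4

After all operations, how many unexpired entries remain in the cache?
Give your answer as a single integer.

Answer: 2

Derivation:
Op 1: tick 7 -> clock=7.
Op 2: tick 3 -> clock=10.
Op 3: insert d.com -> 10.0.0.1 (expiry=10+3=13). clock=10
Op 4: insert d.com -> 10.0.0.2 (expiry=10+4=14). clock=10
Op 5: insert b.com -> 10.0.0.2 (expiry=10+18=28). clock=10
Op 6: tick 9 -> clock=19. purged={d.com}
Op 7: tick 7 -> clock=26.
Op 8: insert b.com -> 10.0.0.1 (expiry=26+16=42). clock=26
Op 9: tick 8 -> clock=34.
Op 10: insert c.com -> 10.0.0.2 (expiry=34+12=46). clock=34
Op 11: insert d.com -> 10.0.0.1 (expiry=34+10=44). clock=34
Op 12: tick 8 -> clock=42. purged={b.com}
Op 13: insert c.com -> 10.0.0.1 (expiry=42+9=51). clock=42
Op 14: insert c.com -> 10.0.0.1 (expiry=42+11=53). clock=42
Op 15: tick 3 -> clock=45. purged={d.com}
Op 16: insert c.com -> 10.0.0.2 (expiry=45+16=61). clock=45
Op 17: insert a.com -> 10.0.0.1 (expiry=45+7=52). clock=45
Op 18: tick 4 -> clock=49.
Op 19: tick 9 -> clock=58. purged={a.com}
Op 20: tick 2 -> clock=60.
Op 21: tick 2 -> clock=62. purged={c.com}
Op 22: insert d.com -> 10.0.0.2 (expiry=62+10=72). clock=62
Op 23: insert a.com -> 10.0.0.2 (expiry=62+4=66). clock=62
Final cache (unexpired): {a.com,d.com} -> size=2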